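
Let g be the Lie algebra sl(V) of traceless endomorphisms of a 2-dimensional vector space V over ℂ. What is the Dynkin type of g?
A1

This is sl(2), which has dimension 2^2 - 1 = 3 and rank 2 - 1 = 1 (a Cartan subalgebra is the diagonal traceless matrices). In the classification of classical Lie algebras, the special linear algebra sl(n+1) has type A_n; here n = 1, so the Dynkin diagram is a chain of 1 nodes with single edges (A_1). Hence the type is A_1.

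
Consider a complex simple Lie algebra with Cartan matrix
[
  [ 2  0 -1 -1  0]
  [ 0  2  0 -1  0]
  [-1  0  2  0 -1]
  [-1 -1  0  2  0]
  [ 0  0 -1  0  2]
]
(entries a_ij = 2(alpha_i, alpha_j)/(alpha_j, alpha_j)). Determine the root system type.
A_5 (sl(6))

The matrix has rank 5 with 2's on the diagonal. Reading the off-diagonal entries as Dynkin edges (a single edge where a_ij = a_ji = -1; a double or triple edge where a_ij * a_ji = 2 or 3), the diagram is a chain of 5 nodes with single edges (A_5). One simple-root ordering that puts it in standard form is (alpha_2, alpha_4, alpha_1, alpha_3, alpha_5). So the algebra is type A_5, i.e. sl(6).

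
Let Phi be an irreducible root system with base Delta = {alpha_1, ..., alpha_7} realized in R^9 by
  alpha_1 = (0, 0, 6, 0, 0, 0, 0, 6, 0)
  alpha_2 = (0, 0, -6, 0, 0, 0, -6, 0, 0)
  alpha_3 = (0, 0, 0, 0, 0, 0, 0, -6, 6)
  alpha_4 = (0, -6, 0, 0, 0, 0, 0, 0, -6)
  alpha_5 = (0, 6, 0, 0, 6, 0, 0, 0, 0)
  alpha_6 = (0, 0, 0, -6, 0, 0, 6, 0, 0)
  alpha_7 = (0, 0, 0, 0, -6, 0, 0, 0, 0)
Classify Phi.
B7

Compute the Cartan integers a_ij = 2(alpha_i, alpha_j)/(alpha_j, alpha_j); the resulting 7x7 Cartan matrix is
[[2, -1, -1, 0, 0, 0, 0], [-1, 2, 0, 0, 0, -1, 0], [-1, 0, 2, -1, 0, 0, 0], [0, 0, -1, 2, -1, 0, 0], [0, 0, 0, -1, 2, 0, -2], [0, -1, 0, 0, 0, 2, 0], [0, 0, 0, 0, -1, 0, 2]].
The roots have two lengths (squared-length ratio 2:1); the short ones are alpha_{7}. The associated Dynkin diagram is a chain of 7 nodes with a double edge at one end; the terminal node there is the unique short simple root (B_7), so the type is B_7 (the algebra so(15)).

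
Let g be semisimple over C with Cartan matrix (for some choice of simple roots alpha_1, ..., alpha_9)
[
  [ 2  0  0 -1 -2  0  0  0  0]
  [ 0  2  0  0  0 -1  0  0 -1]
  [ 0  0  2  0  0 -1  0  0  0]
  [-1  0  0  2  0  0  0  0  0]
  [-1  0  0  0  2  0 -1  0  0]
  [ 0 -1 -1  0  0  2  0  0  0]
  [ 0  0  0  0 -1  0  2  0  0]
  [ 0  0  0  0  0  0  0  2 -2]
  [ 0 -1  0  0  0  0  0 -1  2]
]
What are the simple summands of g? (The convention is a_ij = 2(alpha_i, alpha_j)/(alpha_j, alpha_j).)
C_5 + F_4

The diagram associated to this matrix has two connected components: the simple roots {alpha_2, alpha_3, alpha_6, alpha_8, alpha_9} form a chain of 5 nodes with a double edge at one end; the terminal node there is the unique long simple root (C_5), and {alpha_1, alpha_4, alpha_5, alpha_7} form a chain of 4 nodes with a double edge between the middle two (F_4). A semisimple Lie algebra decomposes uniquely as the direct sum of simple ideals, one per connected component of its Dynkin diagram, so g ≅ C_5 ⊕ F_4 (dimension 55 + 52 = 107).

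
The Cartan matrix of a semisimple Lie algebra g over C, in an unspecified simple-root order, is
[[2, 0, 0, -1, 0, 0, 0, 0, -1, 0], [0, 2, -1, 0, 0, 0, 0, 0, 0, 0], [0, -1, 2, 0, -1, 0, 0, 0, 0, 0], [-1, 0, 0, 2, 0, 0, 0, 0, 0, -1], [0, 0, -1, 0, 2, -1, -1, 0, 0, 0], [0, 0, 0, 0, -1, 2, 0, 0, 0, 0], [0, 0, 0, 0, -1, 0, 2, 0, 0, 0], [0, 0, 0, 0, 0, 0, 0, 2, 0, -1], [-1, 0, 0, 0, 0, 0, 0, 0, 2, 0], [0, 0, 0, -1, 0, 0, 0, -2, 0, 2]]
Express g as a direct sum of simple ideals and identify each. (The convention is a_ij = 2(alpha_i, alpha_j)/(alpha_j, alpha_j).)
B5 + D5

The diagram associated to this matrix has two connected components: the simple roots {alpha_1, alpha_4, alpha_8, alpha_9, alpha_10} form a chain of 5 nodes with a double edge at one end; the terminal node there is the unique short simple root (B_5), and {alpha_2, alpha_3, alpha_5, alpha_6, alpha_7} form a chain of 3 nodes with a fork of two nodes at one end (D_5). A semisimple Lie algebra decomposes uniquely as the direct sum of simple ideals, one per connected component of its Dynkin diagram, so g ≅ B_5 ⊕ D_5 (dimension 55 + 45 = 100).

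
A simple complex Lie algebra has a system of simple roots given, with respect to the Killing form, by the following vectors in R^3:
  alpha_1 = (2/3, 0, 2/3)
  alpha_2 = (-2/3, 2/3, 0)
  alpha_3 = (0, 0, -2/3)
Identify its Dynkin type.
Compute the Cartan integers a_ij = 2(alpha_i, alpha_j)/(alpha_j, alpha_j); the resulting 3x3 Cartan matrix is
[[2, -1, -2], [-1, 2, 0], [-1, 0, 2]].
The roots have two lengths (squared-length ratio 2:1); the short ones are alpha_{3}. The associated Dynkin diagram is a chain of 3 nodes with a double edge at one end; the terminal node there is the unique short simple root (B_3), so the type is B_3 (the algebra so(7)).

B_3 (so(7))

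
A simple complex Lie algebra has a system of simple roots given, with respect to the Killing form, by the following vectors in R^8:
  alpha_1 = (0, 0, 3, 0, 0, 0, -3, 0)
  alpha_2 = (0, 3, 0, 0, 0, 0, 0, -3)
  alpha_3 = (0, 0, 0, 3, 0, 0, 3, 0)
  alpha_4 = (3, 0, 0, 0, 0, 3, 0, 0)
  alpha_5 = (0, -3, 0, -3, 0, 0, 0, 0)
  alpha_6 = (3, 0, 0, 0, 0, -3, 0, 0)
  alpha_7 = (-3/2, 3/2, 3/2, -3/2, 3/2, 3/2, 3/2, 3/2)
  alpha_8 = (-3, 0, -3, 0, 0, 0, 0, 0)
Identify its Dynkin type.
Compute the Cartan integers a_ij = 2(alpha_i, alpha_j)/(alpha_j, alpha_j); the resulting 8x8 Cartan matrix is
[[2, 0, -1, 0, 0, 0, 0, -1], [0, 2, 0, 0, -1, 0, 0, 0], [-1, 0, 2, 0, -1, 0, 0, 0], [0, 0, 0, 2, 0, 0, 0, -1], [0, -1, -1, 0, 2, 0, 0, 0], [0, 0, 0, 0, 0, 2, -1, -1], [0, 0, 0, 0, 0, -1, 2, 0], [-1, 0, 0, -1, 0, -1, 0, 2]].
All simple roots have the same length, so the diagram is simply laced. The associated Dynkin diagram is a chain of 7 nodes with one extra node attached to the third node from one end (E_8), so the type is E_8.

E_8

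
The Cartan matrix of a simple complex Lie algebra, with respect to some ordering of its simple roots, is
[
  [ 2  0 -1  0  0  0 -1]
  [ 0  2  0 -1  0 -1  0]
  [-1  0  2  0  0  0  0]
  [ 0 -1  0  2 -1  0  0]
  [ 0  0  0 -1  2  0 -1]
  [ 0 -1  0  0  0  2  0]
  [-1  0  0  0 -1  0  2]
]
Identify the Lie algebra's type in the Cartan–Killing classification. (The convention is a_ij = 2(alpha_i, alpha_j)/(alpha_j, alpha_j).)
A_7 (sl(8))

The matrix has rank 7 with 2's on the diagonal. Reading the off-diagonal entries as Dynkin edges (a single edge where a_ij = a_ji = -1; a double or triple edge where a_ij * a_ji = 2 or 3), the diagram is a chain of 7 nodes with single edges (A_7). One simple-root ordering that puts it in standard form is (alpha_6, alpha_2, alpha_4, alpha_5, alpha_7, alpha_1, alpha_3). So the algebra is type A_7, i.e. sl(8).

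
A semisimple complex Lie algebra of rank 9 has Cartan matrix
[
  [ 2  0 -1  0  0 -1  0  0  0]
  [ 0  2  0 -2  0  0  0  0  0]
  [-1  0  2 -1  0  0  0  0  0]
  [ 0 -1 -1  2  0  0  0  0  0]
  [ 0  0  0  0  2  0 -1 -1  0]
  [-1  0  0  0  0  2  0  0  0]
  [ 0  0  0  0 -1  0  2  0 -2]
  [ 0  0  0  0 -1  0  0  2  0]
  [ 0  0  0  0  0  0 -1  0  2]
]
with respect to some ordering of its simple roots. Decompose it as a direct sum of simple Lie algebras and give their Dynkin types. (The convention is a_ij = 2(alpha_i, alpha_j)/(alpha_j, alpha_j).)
The diagram associated to this matrix has two connected components: the simple roots {alpha_5, alpha_7, alpha_8, alpha_9} form a chain of 4 nodes with a double edge at one end; the terminal node there is the unique short simple root (B_4), and {alpha_1, alpha_2, alpha_3, alpha_4, alpha_6} form a chain of 5 nodes with a double edge at one end; the terminal node there is the unique long simple root (C_5). A semisimple Lie algebra decomposes uniquely as the direct sum of simple ideals, one per connected component of its Dynkin diagram, so g ≅ B_4 ⊕ C_5 (dimension 36 + 55 = 91).

type B_4 ⊕ type C_5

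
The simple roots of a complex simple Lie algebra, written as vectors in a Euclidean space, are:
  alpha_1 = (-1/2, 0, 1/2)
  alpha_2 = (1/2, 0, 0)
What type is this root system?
B_2

Compute the Cartan integers a_ij = 2(alpha_i, alpha_j)/(alpha_j, alpha_j); the resulting 2x2 Cartan matrix is
[[2, -2], [-1, 2]].
The roots have two lengths (squared-length ratio 2:1); the short ones are alpha_{2}. The associated Dynkin diagram is a chain of 2 nodes with a double edge at one end; the terminal node there is the unique short simple root (B_2), so the type is B_2 (the algebra so(5)).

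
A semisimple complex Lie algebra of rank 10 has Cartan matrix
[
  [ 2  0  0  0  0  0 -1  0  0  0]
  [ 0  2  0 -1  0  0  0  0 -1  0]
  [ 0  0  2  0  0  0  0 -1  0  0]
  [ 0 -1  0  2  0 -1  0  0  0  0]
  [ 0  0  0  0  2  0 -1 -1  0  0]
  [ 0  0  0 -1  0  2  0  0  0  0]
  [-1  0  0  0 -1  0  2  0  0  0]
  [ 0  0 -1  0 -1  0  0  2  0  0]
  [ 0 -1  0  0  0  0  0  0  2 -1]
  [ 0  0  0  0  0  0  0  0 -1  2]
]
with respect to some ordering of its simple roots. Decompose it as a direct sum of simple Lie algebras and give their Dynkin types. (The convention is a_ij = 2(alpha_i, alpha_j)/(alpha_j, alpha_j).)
A_5 (sl(6)) ⊕ A_5 (sl(6))

The diagram associated to this matrix has two connected components: the simple roots {alpha_1, alpha_3, alpha_5, alpha_7, alpha_8} form a chain of 5 nodes with single edges (A_5), and {alpha_2, alpha_4, alpha_6, alpha_9, alpha_10} form a chain of 5 nodes with single edges (A_5). A semisimple Lie algebra decomposes uniquely as the direct sum of simple ideals, one per connected component of its Dynkin diagram, so g ≅ A_5 ⊕ A_5 (dimension 35 + 35 = 70).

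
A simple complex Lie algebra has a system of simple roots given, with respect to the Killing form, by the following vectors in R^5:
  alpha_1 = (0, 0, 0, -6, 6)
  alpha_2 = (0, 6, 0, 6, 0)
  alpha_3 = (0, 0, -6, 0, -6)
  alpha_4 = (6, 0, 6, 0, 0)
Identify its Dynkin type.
Compute the Cartan integers a_ij = 2(alpha_i, alpha_j)/(alpha_j, alpha_j); the resulting 4x4 Cartan matrix is
[[2, -1, -1, 0], [-1, 2, 0, 0], [-1, 0, 2, -1], [0, 0, -1, 2]].
All simple roots have the same length, so the diagram is simply laced. The associated Dynkin diagram is a chain of 4 nodes with single edges (A_4), so the type is A_4 (the algebra sl(5)).

A4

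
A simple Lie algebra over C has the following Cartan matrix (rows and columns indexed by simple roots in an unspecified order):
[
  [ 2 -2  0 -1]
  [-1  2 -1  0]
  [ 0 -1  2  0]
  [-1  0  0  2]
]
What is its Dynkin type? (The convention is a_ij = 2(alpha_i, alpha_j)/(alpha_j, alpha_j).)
F_4

The matrix has rank 4 with 2's on the diagonal. Reading the off-diagonal entries as Dynkin edges (a single edge where a_ij = a_ji = -1; a double or triple edge where a_ij * a_ji = 2 or 3), the diagram is a chain of 4 nodes with a double edge between the middle two (F_4). One simple-root ordering that puts it in standard form is (alpha_4, alpha_1, alpha_2, alpha_3). So the algebra is type F_4.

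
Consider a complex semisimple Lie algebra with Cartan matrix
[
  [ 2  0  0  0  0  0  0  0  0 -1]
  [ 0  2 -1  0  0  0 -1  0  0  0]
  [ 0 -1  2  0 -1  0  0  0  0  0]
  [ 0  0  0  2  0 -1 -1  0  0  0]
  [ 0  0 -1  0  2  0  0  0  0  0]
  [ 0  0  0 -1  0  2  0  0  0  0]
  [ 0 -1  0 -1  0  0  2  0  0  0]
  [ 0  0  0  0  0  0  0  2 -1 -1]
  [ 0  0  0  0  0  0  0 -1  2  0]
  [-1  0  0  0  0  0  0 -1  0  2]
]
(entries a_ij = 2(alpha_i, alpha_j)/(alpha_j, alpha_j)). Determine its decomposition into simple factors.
A_4 ⊕ A_6

The diagram associated to this matrix has two connected components: the simple roots {alpha_1, alpha_8, alpha_9, alpha_10} form a chain of 4 nodes with single edges (A_4), and {alpha_2, alpha_3, alpha_4, alpha_5, alpha_6, alpha_7} form a chain of 6 nodes with single edges (A_6). A semisimple Lie algebra decomposes uniquely as the direct sum of simple ideals, one per connected component of its Dynkin diagram, so g ≅ A_4 ⊕ A_6 (dimension 24 + 48 = 72).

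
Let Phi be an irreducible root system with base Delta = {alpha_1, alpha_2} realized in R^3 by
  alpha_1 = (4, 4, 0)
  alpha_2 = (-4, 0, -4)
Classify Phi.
Compute the Cartan integers a_ij = 2(alpha_i, alpha_j)/(alpha_j, alpha_j); the resulting 2x2 Cartan matrix is
[[2, -1], [-1, 2]].
All simple roots have the same length, so the diagram is simply laced. The associated Dynkin diagram is a chain of 2 nodes with single edges (A_2), so the type is A_2 (the algebra sl(3)).

type A_2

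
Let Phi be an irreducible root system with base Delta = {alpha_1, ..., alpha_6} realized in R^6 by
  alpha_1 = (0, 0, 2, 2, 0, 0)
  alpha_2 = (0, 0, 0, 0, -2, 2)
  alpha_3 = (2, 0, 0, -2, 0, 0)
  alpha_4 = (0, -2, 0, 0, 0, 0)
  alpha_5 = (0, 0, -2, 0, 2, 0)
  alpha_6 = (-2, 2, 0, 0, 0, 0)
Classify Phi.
Compute the Cartan integers a_ij = 2(alpha_i, alpha_j)/(alpha_j, alpha_j); the resulting 6x6 Cartan matrix is
[[2, 0, -1, 0, -1, 0], [0, 2, 0, 0, -1, 0], [-1, 0, 2, 0, 0, -1], [0, 0, 0, 2, 0, -1], [-1, -1, 0, 0, 2, 0], [0, 0, -1, -2, 0, 2]].
The roots have two lengths (squared-length ratio 2:1); the short ones are alpha_{4}. The associated Dynkin diagram is a chain of 6 nodes with a double edge at one end; the terminal node there is the unique short simple root (B_6), so the type is B_6 (the algebra so(13)).

B_6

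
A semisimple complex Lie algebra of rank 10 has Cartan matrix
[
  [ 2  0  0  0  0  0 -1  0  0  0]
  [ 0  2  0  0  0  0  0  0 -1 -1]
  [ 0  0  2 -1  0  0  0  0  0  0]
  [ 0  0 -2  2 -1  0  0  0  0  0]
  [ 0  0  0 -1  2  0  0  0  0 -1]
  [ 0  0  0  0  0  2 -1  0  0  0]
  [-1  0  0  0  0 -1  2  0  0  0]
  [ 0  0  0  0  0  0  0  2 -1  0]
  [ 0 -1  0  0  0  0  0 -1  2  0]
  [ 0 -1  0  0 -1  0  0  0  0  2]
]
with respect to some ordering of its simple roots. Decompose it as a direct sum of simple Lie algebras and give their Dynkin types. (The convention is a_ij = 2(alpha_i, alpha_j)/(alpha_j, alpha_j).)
The diagram associated to this matrix has two connected components: the simple roots {alpha_1, alpha_6, alpha_7} form a chain of 3 nodes with single edges (A_3), and {alpha_2, alpha_3, alpha_4, alpha_5, alpha_8, alpha_9, alpha_10} form a chain of 7 nodes with a double edge at one end; the terminal node there is the unique short simple root (B_7). A semisimple Lie algebra decomposes uniquely as the direct sum of simple ideals, one per connected component of its Dynkin diagram, so g ≅ A_3 ⊕ B_7 (dimension 15 + 105 = 120).

type A_3 ⊕ type B_7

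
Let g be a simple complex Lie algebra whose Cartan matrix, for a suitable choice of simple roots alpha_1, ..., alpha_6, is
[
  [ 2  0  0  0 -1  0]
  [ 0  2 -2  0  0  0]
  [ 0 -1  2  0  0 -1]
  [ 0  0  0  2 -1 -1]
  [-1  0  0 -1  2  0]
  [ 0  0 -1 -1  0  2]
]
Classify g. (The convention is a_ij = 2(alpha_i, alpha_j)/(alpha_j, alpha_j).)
C_6 (sp(12))

The matrix has rank 6 with 2's on the diagonal. Reading the off-diagonal entries as Dynkin edges (a single edge where a_ij = a_ji = -1; a double or triple edge where a_ij * a_ji = 2 or 3), the diagram is a chain of 6 nodes with a double edge at one end; the terminal node there is the unique long simple root (C_6). One simple-root ordering that puts it in standard form is (alpha_1, alpha_5, alpha_4, alpha_6, alpha_3, alpha_2). So the algebra is type C_6, i.e. sp(12).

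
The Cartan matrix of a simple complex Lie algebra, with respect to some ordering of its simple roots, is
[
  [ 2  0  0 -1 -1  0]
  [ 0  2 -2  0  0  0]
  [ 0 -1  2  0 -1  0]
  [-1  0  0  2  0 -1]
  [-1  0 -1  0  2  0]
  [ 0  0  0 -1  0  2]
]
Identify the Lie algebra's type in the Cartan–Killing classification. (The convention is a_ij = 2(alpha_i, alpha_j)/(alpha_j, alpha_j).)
C_6 (sp(12))

The matrix has rank 6 with 2's on the diagonal. Reading the off-diagonal entries as Dynkin edges (a single edge where a_ij = a_ji = -1; a double or triple edge where a_ij * a_ji = 2 or 3), the diagram is a chain of 6 nodes with a double edge at one end; the terminal node there is the unique long simple root (C_6). One simple-root ordering that puts it in standard form is (alpha_6, alpha_4, alpha_1, alpha_5, alpha_3, alpha_2). So the algebra is type C_6, i.e. sp(12).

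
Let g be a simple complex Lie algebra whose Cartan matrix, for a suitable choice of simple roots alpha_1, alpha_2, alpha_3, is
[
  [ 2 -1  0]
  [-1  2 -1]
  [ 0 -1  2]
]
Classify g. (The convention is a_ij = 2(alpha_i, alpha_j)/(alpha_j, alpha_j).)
A3

The matrix has rank 3 with 2's on the diagonal. Reading the off-diagonal entries as Dynkin edges (a single edge where a_ij = a_ji = -1; a double or triple edge where a_ij * a_ji = 2 or 3), the diagram is a chain of 3 nodes with single edges (A_3). One simple-root ordering that puts it in standard form is (alpha_1, alpha_2, alpha_3). So the algebra is type A_3, i.e. sl(4).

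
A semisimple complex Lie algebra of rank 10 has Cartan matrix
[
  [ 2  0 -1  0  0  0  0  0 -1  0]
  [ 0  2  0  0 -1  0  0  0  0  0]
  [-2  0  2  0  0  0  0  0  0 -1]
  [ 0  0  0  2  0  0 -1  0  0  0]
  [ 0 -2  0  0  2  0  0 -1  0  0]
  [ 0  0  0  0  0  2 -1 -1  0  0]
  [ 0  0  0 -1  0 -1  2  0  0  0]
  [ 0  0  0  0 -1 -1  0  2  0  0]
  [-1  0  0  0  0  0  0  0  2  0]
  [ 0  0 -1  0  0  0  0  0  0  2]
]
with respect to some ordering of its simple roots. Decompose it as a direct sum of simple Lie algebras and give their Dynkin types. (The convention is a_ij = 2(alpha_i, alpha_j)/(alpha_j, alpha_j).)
B_6 (so(13)) + F_4

The diagram associated to this matrix has two connected components: the simple roots {alpha_2, alpha_4, alpha_5, alpha_6, alpha_7, alpha_8} form a chain of 6 nodes with a double edge at one end; the terminal node there is the unique short simple root (B_6), and {alpha_1, alpha_3, alpha_9, alpha_10} form a chain of 4 nodes with a double edge between the middle two (F_4). A semisimple Lie algebra decomposes uniquely as the direct sum of simple ideals, one per connected component of its Dynkin diagram, so g ≅ B_6 ⊕ F_4 (dimension 78 + 52 = 130).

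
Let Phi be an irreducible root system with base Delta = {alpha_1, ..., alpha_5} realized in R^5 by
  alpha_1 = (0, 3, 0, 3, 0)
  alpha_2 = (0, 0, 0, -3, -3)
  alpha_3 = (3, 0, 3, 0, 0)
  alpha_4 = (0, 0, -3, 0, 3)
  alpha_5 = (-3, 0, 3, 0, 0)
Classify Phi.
D_5 (so(10))

Compute the Cartan integers a_ij = 2(alpha_i, alpha_j)/(alpha_j, alpha_j); the resulting 5x5 Cartan matrix is
[[2, -1, 0, 0, 0], [-1, 2, 0, -1, 0], [0, 0, 2, -1, 0], [0, -1, -1, 2, -1], [0, 0, 0, -1, 2]].
All simple roots have the same length, so the diagram is simply laced. The associated Dynkin diagram is a chain of 3 nodes with a fork of two nodes at one end (D_5), so the type is D_5 (the algebra so(10)).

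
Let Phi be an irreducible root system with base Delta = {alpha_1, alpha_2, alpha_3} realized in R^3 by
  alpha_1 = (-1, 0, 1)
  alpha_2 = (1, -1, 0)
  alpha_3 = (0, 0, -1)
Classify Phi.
Compute the Cartan integers a_ij = 2(alpha_i, alpha_j)/(alpha_j, alpha_j); the resulting 3x3 Cartan matrix is
[[2, -1, -2], [-1, 2, 0], [-1, 0, 2]].
The roots have two lengths (squared-length ratio 2:1); the short ones are alpha_{3}. The associated Dynkin diagram is a chain of 3 nodes with a double edge at one end; the terminal node there is the unique short simple root (B_3), so the type is B_3 (the algebra so(7)).

B_3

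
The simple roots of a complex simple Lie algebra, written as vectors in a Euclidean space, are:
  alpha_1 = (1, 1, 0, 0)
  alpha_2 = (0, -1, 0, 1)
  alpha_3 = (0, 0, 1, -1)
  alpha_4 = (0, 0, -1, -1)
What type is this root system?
type D_4

Compute the Cartan integers a_ij = 2(alpha_i, alpha_j)/(alpha_j, alpha_j); the resulting 4x4 Cartan matrix is
[[2, -1, 0, 0], [-1, 2, -1, -1], [0, -1, 2, 0], [0, -1, 0, 2]].
All simple roots have the same length, so the diagram is simply laced. The associated Dynkin diagram is a chain of 2 nodes with a fork of two nodes at one end (D_4), so the type is D_4 (the algebra so(8)).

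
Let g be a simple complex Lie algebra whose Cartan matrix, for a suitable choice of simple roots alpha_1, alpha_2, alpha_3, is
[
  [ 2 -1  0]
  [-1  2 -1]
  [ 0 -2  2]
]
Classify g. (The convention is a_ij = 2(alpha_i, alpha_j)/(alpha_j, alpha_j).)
C_3 (sp(6))

The matrix has rank 3 with 2's on the diagonal. Reading the off-diagonal entries as Dynkin edges (a single edge where a_ij = a_ji = -1; a double or triple edge where a_ij * a_ji = 2 or 3), the diagram is a chain of 3 nodes with a double edge at one end; the terminal node there is the unique long simple root (C_3). One simple-root ordering that puts it in standard form is (alpha_1, alpha_2, alpha_3). So the algebra is type C_3, i.e. sp(6).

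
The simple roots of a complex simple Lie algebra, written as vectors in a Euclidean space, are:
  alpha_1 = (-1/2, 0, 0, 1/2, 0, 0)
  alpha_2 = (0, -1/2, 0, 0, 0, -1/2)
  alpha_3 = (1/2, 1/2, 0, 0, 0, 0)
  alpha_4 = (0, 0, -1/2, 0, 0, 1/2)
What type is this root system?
type A_4

Compute the Cartan integers a_ij = 2(alpha_i, alpha_j)/(alpha_j, alpha_j); the resulting 4x4 Cartan matrix is
[[2, 0, -1, 0], [0, 2, -1, -1], [-1, -1, 2, 0], [0, -1, 0, 2]].
All simple roots have the same length, so the diagram is simply laced. The associated Dynkin diagram is a chain of 4 nodes with single edges (A_4), so the type is A_4 (the algebra sl(5)).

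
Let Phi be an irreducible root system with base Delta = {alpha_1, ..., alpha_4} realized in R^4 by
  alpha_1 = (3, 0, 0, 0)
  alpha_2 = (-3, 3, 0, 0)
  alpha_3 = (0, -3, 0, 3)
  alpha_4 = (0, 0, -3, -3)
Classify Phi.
Compute the Cartan integers a_ij = 2(alpha_i, alpha_j)/(alpha_j, alpha_j); the resulting 4x4 Cartan matrix is
[[2, -1, 0, 0], [-2, 2, -1, 0], [0, -1, 2, -1], [0, 0, -1, 2]].
The roots have two lengths (squared-length ratio 2:1); the short ones are alpha_{1}. The associated Dynkin diagram is a chain of 4 nodes with a double edge at one end; the terminal node there is the unique short simple root (B_4), so the type is B_4 (the algebra so(9)).

B_4 (so(9))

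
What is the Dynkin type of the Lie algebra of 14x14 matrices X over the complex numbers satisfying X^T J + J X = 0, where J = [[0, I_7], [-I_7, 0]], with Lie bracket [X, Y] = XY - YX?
C7

This is sp(14), which has dimension 14(14+1)/2 = 105 and rank 14/2 = 7. In the classification of classical Lie algebras, the symplectic algebra sp(2n) has type C_n; here n = 7, so the Dynkin diagram is a chain of 7 nodes with a double edge at one end; the terminal node there is the unique long simple root (C_7). Hence the type is C_7.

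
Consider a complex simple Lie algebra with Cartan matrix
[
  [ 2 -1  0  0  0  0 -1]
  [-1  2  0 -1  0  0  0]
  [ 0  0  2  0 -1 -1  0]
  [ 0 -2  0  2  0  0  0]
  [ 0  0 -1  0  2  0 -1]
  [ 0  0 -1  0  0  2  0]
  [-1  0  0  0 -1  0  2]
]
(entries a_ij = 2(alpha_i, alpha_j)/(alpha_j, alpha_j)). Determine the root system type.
The matrix has rank 7 with 2's on the diagonal. Reading the off-diagonal entries as Dynkin edges (a single edge where a_ij = a_ji = -1; a double or triple edge where a_ij * a_ji = 2 or 3), the diagram is a chain of 7 nodes with a double edge at one end; the terminal node there is the unique long simple root (C_7). One simple-root ordering that puts it in standard form is (alpha_6, alpha_3, alpha_5, alpha_7, alpha_1, alpha_2, alpha_4). So the algebra is type C_7, i.e. sp(14).

C_7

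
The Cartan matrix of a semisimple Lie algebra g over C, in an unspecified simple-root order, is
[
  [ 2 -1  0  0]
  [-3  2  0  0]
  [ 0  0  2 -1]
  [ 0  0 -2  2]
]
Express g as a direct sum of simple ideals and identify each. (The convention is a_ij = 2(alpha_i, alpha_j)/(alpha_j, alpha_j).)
The diagram associated to this matrix has two connected components: the simple roots {alpha_3, alpha_4} form a chain of 2 nodes with a double edge at one end; the terminal node there is the unique short simple root (B_2), and {alpha_1, alpha_2} form two nodes joined by a triple edge (G_2). A semisimple Lie algebra decomposes uniquely as the direct sum of simple ideals, one per connected component of its Dynkin diagram, so g ≅ B_2 ⊕ G_2 (dimension 10 + 14 = 24).

type B_2 ⊕ type G_2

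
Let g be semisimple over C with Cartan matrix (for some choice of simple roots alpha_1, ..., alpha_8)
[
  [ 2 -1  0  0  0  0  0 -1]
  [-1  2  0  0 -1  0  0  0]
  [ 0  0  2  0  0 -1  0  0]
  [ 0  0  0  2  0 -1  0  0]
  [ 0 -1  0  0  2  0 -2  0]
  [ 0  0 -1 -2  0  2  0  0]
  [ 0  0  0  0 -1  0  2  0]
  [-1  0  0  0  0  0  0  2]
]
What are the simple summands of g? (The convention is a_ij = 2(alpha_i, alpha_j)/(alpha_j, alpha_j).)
B_3 (so(7)) ⊕ B_5 (so(11))

The diagram associated to this matrix has two connected components: the simple roots {alpha_3, alpha_4, alpha_6} form a chain of 3 nodes with a double edge at one end; the terminal node there is the unique short simple root (B_3), and {alpha_1, alpha_2, alpha_5, alpha_7, alpha_8} form a chain of 5 nodes with a double edge at one end; the terminal node there is the unique short simple root (B_5). A semisimple Lie algebra decomposes uniquely as the direct sum of simple ideals, one per connected component of its Dynkin diagram, so g ≅ B_3 ⊕ B_5 (dimension 21 + 55 = 76).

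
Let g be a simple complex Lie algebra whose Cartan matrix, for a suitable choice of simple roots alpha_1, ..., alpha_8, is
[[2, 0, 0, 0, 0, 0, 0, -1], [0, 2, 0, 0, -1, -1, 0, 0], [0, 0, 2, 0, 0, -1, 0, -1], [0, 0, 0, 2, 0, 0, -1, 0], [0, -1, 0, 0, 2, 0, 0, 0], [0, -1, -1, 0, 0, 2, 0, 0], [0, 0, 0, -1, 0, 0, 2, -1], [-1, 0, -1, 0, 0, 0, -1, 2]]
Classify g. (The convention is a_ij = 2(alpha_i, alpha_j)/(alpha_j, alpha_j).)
type E_8

The matrix has rank 8 with 2's on the diagonal. Reading the off-diagonal entries as Dynkin edges (a single edge where a_ij = a_ji = -1; a double or triple edge where a_ij * a_ji = 2 or 3), the diagram is a chain of 7 nodes with one extra node attached to the third node from one end (E_8). One simple-root ordering that puts it in standard form is (alpha_4, alpha_1, alpha_7, alpha_8, alpha_3, alpha_6, alpha_2, alpha_5). So the algebra is type E_8.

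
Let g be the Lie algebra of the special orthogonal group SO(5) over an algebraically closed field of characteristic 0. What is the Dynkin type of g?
This is so(5) with 5 odd, which has dimension 5(5-1)/2 = 10 and rank (5-1)/2 = 2. In the classification of classical Lie algebras, the orthogonal algebra so(2n+1) in an odd number of variables has type B_n; here n = 2, so the Dynkin diagram is a chain of 2 nodes with a double edge at one end; the terminal node there is the unique short simple root (B_2). Hence the type is B_2.

type B_2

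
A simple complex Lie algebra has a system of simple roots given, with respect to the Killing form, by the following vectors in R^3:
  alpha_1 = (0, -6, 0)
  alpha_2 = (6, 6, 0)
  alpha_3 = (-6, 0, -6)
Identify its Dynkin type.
B_3

Compute the Cartan integers a_ij = 2(alpha_i, alpha_j)/(alpha_j, alpha_j); the resulting 3x3 Cartan matrix is
[[2, -1, 0], [-2, 2, -1], [0, -1, 2]].
The roots have two lengths (squared-length ratio 2:1); the short ones are alpha_{1}. The associated Dynkin diagram is a chain of 3 nodes with a double edge at one end; the terminal node there is the unique short simple root (B_3), so the type is B_3 (the algebra so(7)).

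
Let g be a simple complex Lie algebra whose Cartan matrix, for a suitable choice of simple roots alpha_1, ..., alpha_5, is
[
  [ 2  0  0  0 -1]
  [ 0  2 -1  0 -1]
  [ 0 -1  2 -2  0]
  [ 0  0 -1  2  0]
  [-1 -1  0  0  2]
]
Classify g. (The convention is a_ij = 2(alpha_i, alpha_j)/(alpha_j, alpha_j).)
type B_5

The matrix has rank 5 with 2's on the diagonal. Reading the off-diagonal entries as Dynkin edges (a single edge where a_ij = a_ji = -1; a double or triple edge where a_ij * a_ji = 2 or 3), the diagram is a chain of 5 nodes with a double edge at one end; the terminal node there is the unique short simple root (B_5). One simple-root ordering that puts it in standard form is (alpha_1, alpha_5, alpha_2, alpha_3, alpha_4). So the algebra is type B_5, i.e. so(11).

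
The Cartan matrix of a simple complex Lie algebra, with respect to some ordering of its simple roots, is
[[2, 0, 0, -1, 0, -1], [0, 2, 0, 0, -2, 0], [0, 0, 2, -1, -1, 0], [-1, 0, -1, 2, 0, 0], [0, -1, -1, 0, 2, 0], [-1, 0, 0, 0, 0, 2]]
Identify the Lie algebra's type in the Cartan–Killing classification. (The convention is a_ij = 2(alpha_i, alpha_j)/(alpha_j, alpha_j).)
C_6 (sp(12))

The matrix has rank 6 with 2's on the diagonal. Reading the off-diagonal entries as Dynkin edges (a single edge where a_ij = a_ji = -1; a double or triple edge where a_ij * a_ji = 2 or 3), the diagram is a chain of 6 nodes with a double edge at one end; the terminal node there is the unique long simple root (C_6). One simple-root ordering that puts it in standard form is (alpha_6, alpha_1, alpha_4, alpha_3, alpha_5, alpha_2). So the algebra is type C_6, i.e. sp(12).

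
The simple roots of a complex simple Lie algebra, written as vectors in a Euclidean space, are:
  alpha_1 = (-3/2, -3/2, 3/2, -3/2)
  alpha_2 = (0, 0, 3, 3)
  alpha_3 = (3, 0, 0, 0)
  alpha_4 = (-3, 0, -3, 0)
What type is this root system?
F4

Compute the Cartan integers a_ij = 2(alpha_i, alpha_j)/(alpha_j, alpha_j); the resulting 4x4 Cartan matrix is
[[2, 0, -1, 0], [0, 2, 0, -1], [-1, 0, 2, -1], [0, -1, -2, 2]].
The roots have two lengths (squared-length ratio 2:1); the short ones are alpha_{1,3}. The associated Dynkin diagram is a chain of 4 nodes with a double edge between the middle two (F_4), so the type is F_4.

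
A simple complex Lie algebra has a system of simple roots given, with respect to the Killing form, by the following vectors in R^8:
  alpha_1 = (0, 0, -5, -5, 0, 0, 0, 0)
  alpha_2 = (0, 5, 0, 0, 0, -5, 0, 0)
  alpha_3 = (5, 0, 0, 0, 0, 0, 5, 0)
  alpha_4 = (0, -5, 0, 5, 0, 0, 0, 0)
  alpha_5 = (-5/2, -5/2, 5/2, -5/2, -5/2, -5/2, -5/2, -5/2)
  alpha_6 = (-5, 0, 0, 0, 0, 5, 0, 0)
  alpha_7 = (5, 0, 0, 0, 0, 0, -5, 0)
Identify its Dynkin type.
Compute the Cartan integers a_ij = 2(alpha_i, alpha_j)/(alpha_j, alpha_j); the resulting 7x7 Cartan matrix is
[[2, 0, 0, -1, 0, 0, 0], [0, 2, 0, -1, 0, -1, 0], [0, 0, 2, 0, -1, -1, 0], [-1, -1, 0, 2, 0, 0, 0], [0, 0, -1, 0, 2, 0, 0], [0, -1, -1, 0, 0, 2, -1], [0, 0, 0, 0, 0, -1, 2]].
All simple roots have the same length, so the diagram is simply laced. The associated Dynkin diagram is a chain of 6 nodes with one extra node attached to the third node from one end (E_7), so the type is E_7.

type E_7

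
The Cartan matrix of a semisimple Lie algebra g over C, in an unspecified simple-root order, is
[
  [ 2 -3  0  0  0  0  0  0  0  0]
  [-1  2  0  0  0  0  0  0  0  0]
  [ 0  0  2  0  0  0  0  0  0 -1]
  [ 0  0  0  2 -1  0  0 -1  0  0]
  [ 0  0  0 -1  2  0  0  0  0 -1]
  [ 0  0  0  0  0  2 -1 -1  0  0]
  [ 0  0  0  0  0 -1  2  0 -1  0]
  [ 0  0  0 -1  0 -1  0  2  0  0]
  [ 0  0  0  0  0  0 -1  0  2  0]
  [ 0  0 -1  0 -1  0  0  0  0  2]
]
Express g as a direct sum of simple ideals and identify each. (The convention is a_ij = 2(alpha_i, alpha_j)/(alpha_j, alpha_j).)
The diagram associated to this matrix has two connected components: the simple roots {alpha_3, alpha_4, alpha_5, alpha_6, alpha_7, alpha_8, alpha_9, alpha_10} form a chain of 8 nodes with single edges (A_8), and {alpha_1, alpha_2} form two nodes joined by a triple edge (G_2). A semisimple Lie algebra decomposes uniquely as the direct sum of simple ideals, one per connected component of its Dynkin diagram, so g ≅ A_8 ⊕ G_2 (dimension 80 + 14 = 94).

type A_8 + type G_2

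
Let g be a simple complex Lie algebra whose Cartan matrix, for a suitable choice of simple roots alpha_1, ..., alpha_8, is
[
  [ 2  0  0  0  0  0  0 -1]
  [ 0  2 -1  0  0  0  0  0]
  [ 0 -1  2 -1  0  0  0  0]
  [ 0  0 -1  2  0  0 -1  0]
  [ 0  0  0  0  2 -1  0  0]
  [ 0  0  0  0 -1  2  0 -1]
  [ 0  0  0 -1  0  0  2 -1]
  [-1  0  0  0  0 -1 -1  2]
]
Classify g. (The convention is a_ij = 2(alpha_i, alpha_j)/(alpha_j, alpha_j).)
The matrix has rank 8 with 2's on the diagonal. Reading the off-diagonal entries as Dynkin edges (a single edge where a_ij = a_ji = -1; a double or triple edge where a_ij * a_ji = 2 or 3), the diagram is a chain of 7 nodes with one extra node attached to the third node from one end (E_8). One simple-root ordering that puts it in standard form is (alpha_5, alpha_1, alpha_6, alpha_8, alpha_7, alpha_4, alpha_3, alpha_2). So the algebra is type E_8.

E_8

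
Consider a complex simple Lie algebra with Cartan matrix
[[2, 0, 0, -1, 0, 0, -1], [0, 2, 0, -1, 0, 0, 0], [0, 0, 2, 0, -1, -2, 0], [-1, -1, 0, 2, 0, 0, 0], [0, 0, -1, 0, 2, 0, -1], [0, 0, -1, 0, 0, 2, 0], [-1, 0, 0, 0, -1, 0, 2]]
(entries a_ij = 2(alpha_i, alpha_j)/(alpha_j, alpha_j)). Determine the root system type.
B_7

The matrix has rank 7 with 2's on the diagonal. Reading the off-diagonal entries as Dynkin edges (a single edge where a_ij = a_ji = -1; a double or triple edge where a_ij * a_ji = 2 or 3), the diagram is a chain of 7 nodes with a double edge at one end; the terminal node there is the unique short simple root (B_7). One simple-root ordering that puts it in standard form is (alpha_2, alpha_4, alpha_1, alpha_7, alpha_5, alpha_3, alpha_6). So the algebra is type B_7, i.e. so(15).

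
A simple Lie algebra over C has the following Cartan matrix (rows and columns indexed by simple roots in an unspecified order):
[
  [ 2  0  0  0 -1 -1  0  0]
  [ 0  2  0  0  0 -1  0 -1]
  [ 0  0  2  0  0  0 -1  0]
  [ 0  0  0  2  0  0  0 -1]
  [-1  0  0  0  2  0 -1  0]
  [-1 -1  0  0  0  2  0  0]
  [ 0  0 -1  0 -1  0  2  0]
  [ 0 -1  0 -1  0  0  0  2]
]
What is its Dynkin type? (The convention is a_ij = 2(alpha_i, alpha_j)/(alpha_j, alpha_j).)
A_8

The matrix has rank 8 with 2's on the diagonal. Reading the off-diagonal entries as Dynkin edges (a single edge where a_ij = a_ji = -1; a double or triple edge where a_ij * a_ji = 2 or 3), the diagram is a chain of 8 nodes with single edges (A_8). One simple-root ordering that puts it in standard form is (alpha_4, alpha_8, alpha_2, alpha_6, alpha_1, alpha_5, alpha_7, alpha_3). So the algebra is type A_8, i.e. sl(9).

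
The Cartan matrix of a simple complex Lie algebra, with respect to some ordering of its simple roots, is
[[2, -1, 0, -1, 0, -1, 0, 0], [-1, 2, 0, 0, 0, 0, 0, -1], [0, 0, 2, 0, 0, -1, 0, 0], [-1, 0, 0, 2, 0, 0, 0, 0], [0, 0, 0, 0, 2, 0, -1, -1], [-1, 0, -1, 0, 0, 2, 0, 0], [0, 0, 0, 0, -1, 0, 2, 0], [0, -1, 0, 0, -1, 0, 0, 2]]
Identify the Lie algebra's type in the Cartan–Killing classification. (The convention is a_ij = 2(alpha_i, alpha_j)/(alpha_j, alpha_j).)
E_8

The matrix has rank 8 with 2's on the diagonal. Reading the off-diagonal entries as Dynkin edges (a single edge where a_ij = a_ji = -1; a double or triple edge where a_ij * a_ji = 2 or 3), the diagram is a chain of 7 nodes with one extra node attached to the third node from one end (E_8). One simple-root ordering that puts it in standard form is (alpha_3, alpha_4, alpha_6, alpha_1, alpha_2, alpha_8, alpha_5, alpha_7). So the algebra is type E_8.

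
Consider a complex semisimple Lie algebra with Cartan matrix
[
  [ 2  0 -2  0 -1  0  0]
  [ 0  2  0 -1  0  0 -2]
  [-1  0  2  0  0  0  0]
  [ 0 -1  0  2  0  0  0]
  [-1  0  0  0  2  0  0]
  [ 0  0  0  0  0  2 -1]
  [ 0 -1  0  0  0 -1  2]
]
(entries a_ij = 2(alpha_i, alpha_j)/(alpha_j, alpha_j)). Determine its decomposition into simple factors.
The diagram associated to this matrix has two connected components: the simple roots {alpha_1, alpha_3, alpha_5} form a chain of 3 nodes with a double edge at one end; the terminal node there is the unique short simple root (B_3), and {alpha_2, alpha_4, alpha_6, alpha_7} form a chain of 4 nodes with a double edge between the middle two (F_4). A semisimple Lie algebra decomposes uniquely as the direct sum of simple ideals, one per connected component of its Dynkin diagram, so g ≅ B_3 ⊕ F_4 (dimension 21 + 52 = 73).

B_3 ⊕ F_4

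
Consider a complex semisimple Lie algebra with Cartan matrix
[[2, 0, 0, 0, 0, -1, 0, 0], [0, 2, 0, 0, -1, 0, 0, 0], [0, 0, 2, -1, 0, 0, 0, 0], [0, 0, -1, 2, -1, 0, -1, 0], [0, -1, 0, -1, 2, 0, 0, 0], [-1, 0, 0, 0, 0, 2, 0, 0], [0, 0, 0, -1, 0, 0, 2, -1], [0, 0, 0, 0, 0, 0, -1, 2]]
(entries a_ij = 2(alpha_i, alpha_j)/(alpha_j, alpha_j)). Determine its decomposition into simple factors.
A2 + E6

The diagram associated to this matrix has two connected components: the simple roots {alpha_1, alpha_6} form a chain of 2 nodes with single edges (A_2), and {alpha_2, alpha_3, alpha_4, alpha_5, alpha_7, alpha_8} form a chain of 5 nodes with one extra node attached to the third node from one end (E_6). A semisimple Lie algebra decomposes uniquely as the direct sum of simple ideals, one per connected component of its Dynkin diagram, so g ≅ A_2 ⊕ E_6 (dimension 8 + 78 = 86).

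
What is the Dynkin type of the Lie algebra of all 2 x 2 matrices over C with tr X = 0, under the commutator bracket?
type A_1

This is sl(2), which has dimension 2^2 - 1 = 3 and rank 2 - 1 = 1 (a Cartan subalgebra is the diagonal traceless matrices). In the classification of classical Lie algebras, the special linear algebra sl(n+1) has type A_n; here n = 1, so the Dynkin diagram is a chain of 1 nodes with single edges (A_1). Hence the type is A_1.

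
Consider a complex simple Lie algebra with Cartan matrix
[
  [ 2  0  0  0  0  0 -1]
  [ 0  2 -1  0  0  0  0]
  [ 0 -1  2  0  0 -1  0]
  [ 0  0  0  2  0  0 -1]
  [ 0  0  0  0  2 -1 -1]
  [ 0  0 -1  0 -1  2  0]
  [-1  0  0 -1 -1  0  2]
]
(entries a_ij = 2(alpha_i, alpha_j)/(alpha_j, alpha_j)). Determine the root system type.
The matrix has rank 7 with 2's on the diagonal. Reading the off-diagonal entries as Dynkin edges (a single edge where a_ij = a_ji = -1; a double or triple edge where a_ij * a_ji = 2 or 3), the diagram is a chain of 5 nodes with a fork of two nodes at one end (D_7). One simple-root ordering that puts it in standard form is (alpha_2, alpha_3, alpha_6, alpha_5, alpha_7, alpha_1, alpha_4). So the algebra is type D_7, i.e. so(14).

D_7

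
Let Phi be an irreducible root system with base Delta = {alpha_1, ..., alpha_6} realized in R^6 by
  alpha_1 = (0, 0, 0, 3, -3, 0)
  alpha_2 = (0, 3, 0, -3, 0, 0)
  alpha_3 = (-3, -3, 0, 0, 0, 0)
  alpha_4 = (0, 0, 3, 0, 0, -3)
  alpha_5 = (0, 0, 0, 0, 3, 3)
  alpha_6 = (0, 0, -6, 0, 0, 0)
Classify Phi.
Compute the Cartan integers a_ij = 2(alpha_i, alpha_j)/(alpha_j, alpha_j); the resulting 6x6 Cartan matrix is
[[2, -1, 0, 0, -1, 0], [-1, 2, -1, 0, 0, 0], [0, -1, 2, 0, 0, 0], [0, 0, 0, 2, -1, -1], [-1, 0, 0, -1, 2, 0], [0, 0, 0, -2, 0, 2]].
The roots have two lengths (squared-length ratio 2:1); the short ones are alpha_{1,2,3,4,5}. The associated Dynkin diagram is a chain of 6 nodes with a double edge at one end; the terminal node there is the unique long simple root (C_6), so the type is C_6 (the algebra sp(12)).

C6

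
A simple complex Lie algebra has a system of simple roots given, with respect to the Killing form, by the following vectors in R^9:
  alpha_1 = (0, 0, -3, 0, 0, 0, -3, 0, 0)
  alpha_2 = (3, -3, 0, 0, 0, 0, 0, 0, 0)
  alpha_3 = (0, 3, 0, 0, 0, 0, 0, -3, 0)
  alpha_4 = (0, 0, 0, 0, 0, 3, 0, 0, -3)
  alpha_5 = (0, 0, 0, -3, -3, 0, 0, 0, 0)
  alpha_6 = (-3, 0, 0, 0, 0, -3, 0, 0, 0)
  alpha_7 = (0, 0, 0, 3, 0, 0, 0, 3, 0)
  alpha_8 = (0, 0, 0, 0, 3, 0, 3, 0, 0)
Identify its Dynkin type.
type A_8

Compute the Cartan integers a_ij = 2(alpha_i, alpha_j)/(alpha_j, alpha_j); the resulting 8x8 Cartan matrix is
[[2, 0, 0, 0, 0, 0, 0, -1], [0, 2, -1, 0, 0, -1, 0, 0], [0, -1, 2, 0, 0, 0, -1, 0], [0, 0, 0, 2, 0, -1, 0, 0], [0, 0, 0, 0, 2, 0, -1, -1], [0, -1, 0, -1, 0, 2, 0, 0], [0, 0, -1, 0, -1, 0, 2, 0], [-1, 0, 0, 0, -1, 0, 0, 2]].
All simple roots have the same length, so the diagram is simply laced. The associated Dynkin diagram is a chain of 8 nodes with single edges (A_8), so the type is A_8 (the algebra sl(9)).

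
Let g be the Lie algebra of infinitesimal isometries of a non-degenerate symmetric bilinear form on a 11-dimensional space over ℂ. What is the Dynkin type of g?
This is so(11) with 11 odd, which has dimension 11(11-1)/2 = 55 and rank (11-1)/2 = 5. In the classification of classical Lie algebras, the orthogonal algebra so(2n+1) in an odd number of variables has type B_n; here n = 5, so the Dynkin diagram is a chain of 5 nodes with a double edge at one end; the terminal node there is the unique short simple root (B_5). Hence the type is B_5.

B_5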